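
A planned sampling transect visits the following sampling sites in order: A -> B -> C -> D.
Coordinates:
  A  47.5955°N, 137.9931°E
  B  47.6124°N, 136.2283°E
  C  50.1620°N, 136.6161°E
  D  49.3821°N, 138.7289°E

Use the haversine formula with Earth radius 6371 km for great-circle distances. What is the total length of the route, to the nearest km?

592 km

Leg distances:
A→B: 132.3 km  (cumulative 132.3 km)
B→C: 284.9 km  (cumulative 417.2 km)
C→D: 174.8 km  (cumulative 592.0 km)
Total route length ≈ 592 km.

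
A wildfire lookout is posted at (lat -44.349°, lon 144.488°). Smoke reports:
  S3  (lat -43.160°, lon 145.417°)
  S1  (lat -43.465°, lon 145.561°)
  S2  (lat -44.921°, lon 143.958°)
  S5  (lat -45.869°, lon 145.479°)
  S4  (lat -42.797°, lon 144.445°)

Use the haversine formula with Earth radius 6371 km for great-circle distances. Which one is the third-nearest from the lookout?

S3

Distances from the lookout ((lat -44.349°, lon 144.488°)):
S2: 76.2 km
S1: 130.6 km
S3: 151.8 km
S4: 172.6 km
S5: 186.0 km
The third-nearest is S3 at 151.8 km.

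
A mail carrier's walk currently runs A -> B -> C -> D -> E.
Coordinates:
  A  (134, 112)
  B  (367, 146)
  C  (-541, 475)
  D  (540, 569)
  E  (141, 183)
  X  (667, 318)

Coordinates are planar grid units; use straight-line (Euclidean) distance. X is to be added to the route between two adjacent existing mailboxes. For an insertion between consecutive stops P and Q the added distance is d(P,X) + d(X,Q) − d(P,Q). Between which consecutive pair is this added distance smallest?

between D and E

Added distance for inserting X between each consecutive pair:
A–B: 681.8
B–C: 598.2
C–D: 414.4
D–E: 269.2
Smallest added distance is 269.2, inserting between D and E.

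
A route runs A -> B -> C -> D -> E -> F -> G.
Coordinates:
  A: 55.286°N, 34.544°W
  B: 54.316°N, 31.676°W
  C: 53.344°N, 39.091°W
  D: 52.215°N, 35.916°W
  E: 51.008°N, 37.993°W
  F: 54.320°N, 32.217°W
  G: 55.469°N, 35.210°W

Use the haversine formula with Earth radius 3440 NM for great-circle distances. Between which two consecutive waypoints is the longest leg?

E–F

Leg distances:
A→B: 115.1 NM
B→C: 269.0 NM
C→D: 133.7 NM
D→E: 106.0 NM
E→F: 289.3 NM
F→G: 124.2 NM
The longest leg is E–F at 289.3 NM.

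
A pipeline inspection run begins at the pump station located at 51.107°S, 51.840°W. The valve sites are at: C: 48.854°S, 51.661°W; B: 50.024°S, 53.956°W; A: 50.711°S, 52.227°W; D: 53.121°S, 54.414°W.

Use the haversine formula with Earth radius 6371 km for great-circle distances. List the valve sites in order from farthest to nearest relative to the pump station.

Computing each great-circle distance from 51.107°S, 51.840°W:
D 53.121°S, 54.414°W: 284.6 km
C 48.854°S, 51.661°W: 250.8 km
B 50.024°S, 53.956°W: 191.9 km
A 50.711°S, 52.227°W: 51.7 km

D, C, B, A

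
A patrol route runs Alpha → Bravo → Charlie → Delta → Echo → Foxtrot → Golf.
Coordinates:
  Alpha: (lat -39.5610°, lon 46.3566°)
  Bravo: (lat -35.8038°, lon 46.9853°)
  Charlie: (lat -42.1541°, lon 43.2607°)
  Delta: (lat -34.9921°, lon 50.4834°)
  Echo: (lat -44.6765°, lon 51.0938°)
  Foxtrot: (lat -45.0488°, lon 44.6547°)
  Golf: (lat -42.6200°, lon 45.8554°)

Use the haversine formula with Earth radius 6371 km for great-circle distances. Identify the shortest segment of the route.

Foxtrot–Golf

Leg distances:
Alpha→Bravo: 421.4 km
Bravo→Charlie: 775.8 km
Charlie→Delta: 1013.3 km
Delta→Echo: 1078.1 km
Echo→Foxtrot: 509.0 km
Foxtrot→Golf: 286.7 km
The shortest leg is Foxtrot–Golf at 286.7 km.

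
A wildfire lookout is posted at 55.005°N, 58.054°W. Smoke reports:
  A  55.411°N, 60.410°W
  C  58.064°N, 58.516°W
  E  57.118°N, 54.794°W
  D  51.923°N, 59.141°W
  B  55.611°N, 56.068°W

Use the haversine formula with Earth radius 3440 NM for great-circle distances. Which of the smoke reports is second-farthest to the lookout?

C

Distance to each, sorted:
D: 189.1 NM
C: 184.3 NM
E: 167.4 NM
A: 84.3 NM
B: 77.0 NM
The second-farthest is C at 184.3 NM.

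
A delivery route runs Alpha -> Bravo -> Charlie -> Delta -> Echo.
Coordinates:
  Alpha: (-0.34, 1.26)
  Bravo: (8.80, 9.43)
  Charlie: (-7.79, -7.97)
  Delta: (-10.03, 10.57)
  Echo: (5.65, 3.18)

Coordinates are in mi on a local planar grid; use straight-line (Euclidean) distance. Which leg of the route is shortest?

Leg distances:
Alpha→Bravo: 12.3 mi
Bravo→Charlie: 24.0 mi
Charlie→Delta: 18.7 mi
Delta→Echo: 17.3 mi
The shortest leg is Alpha–Bravo at 12.3 mi.

Alpha–Bravo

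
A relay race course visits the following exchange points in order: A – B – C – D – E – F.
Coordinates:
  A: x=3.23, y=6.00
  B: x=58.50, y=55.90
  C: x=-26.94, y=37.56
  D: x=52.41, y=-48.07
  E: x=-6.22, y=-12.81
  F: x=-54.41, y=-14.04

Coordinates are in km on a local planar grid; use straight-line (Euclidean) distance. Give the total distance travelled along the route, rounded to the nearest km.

395 km

Leg distances:
A→B: 74.5 km  (cumulative 74.5 km)
B→C: 87.4 km  (cumulative 161.8 km)
C→D: 116.7 km  (cumulative 278.6 km)
D→E: 68.4 km  (cumulative 347.0 km)
E→F: 48.2 km  (cumulative 395.2 km)
Total route length ≈ 395 km.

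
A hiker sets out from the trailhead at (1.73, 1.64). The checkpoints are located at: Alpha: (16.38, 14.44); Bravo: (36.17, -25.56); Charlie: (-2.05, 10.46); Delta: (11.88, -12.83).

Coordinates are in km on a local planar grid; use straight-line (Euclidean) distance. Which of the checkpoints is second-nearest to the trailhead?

Distances from the trailhead ((1.73, 1.64)):
Charlie: 9.6 km
Delta: 17.7 km
Alpha: 19.5 km
Bravo: 43.9 km
The second-nearest is Delta at 17.7 km.

Delta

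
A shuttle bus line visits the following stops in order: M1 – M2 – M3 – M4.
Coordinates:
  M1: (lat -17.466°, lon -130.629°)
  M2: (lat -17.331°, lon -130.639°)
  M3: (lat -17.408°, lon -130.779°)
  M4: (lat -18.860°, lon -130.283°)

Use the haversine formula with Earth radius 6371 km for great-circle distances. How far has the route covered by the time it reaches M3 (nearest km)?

32 km

Leg distances:
M1→M2: 15.0 km  (cumulative 15.0 km)
M2→M3: 17.1 km  (cumulative 32.2 km)
Cumulative distance at M3 ≈ 32 km.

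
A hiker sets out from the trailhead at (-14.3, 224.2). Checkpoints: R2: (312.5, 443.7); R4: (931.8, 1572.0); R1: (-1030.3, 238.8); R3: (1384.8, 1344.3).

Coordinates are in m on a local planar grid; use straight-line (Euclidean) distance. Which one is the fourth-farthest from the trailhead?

Distances from the trailhead ((-14.3, 224.2)):
R3: 1792.2 m
R4: 1646.7 m
R1: 1016.1 m
R2: 393.7 m
The fourth-farthest is R2 at 393.7 m.

R2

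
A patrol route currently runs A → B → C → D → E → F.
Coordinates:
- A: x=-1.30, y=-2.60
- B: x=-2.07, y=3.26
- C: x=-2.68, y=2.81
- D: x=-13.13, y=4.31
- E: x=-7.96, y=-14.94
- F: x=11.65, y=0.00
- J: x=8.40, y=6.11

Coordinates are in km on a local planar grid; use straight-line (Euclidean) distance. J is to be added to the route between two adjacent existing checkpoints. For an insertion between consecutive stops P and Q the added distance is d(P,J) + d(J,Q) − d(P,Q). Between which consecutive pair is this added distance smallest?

Added distance for inserting J between each consecutive pair:
A–B: 18.0 km
B–C: 21.7 km
C–D: 22.6 km
D–E: 28.3 km
E–F: 8.9 km
Smallest added distance is 8.9 km, inserting between E and F.

between E and F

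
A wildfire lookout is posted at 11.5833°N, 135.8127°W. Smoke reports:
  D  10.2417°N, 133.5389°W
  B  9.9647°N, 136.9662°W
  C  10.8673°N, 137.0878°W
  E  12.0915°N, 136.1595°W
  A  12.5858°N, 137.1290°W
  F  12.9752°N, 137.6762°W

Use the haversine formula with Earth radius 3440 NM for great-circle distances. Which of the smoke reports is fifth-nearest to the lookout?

Distance to each, sorted:
E: 36.7 NM
C: 86.5 NM
A: 98.0 NM
B: 118.6 NM
F: 137.6 NM
D: 156.4 NM
The fifth-nearest is F at 137.6 NM.

F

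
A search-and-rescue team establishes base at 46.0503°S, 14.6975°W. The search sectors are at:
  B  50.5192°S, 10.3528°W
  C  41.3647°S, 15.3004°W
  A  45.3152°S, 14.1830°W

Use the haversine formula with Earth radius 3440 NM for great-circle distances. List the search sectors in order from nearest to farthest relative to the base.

Distances from the base:
A 45.3152°S, 14.1830°W: 49.1 NM
C 41.3647°S, 15.3004°W: 282.5 NM
B 50.5192°S, 10.3528°W: 319.4 NM

A, C, B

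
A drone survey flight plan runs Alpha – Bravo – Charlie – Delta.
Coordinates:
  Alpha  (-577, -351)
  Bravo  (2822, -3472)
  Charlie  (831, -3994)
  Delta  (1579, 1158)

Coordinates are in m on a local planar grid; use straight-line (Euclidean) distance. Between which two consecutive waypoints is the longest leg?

Leg distances:
Alpha→Bravo: 4614.5 m
Bravo→Charlie: 2058.3 m
Charlie→Delta: 5206.0 m
The longest leg is Charlie–Delta at 5206.0 m.

Charlie–Delta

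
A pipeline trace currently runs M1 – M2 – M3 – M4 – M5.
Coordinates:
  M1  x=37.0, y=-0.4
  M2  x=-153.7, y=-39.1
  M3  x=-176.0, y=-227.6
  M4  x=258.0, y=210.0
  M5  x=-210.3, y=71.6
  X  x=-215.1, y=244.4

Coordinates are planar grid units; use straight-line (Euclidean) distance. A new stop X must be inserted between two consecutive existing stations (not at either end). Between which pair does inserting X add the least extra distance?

Added distance for inserting X between each consecutive pair:
M1–M2: 446.9
M2–M3: 573.9
M3–M4: 331.6
M4–M5: 158.9
Smallest added distance is 158.9, inserting between M4 and M5.

between M4 and M5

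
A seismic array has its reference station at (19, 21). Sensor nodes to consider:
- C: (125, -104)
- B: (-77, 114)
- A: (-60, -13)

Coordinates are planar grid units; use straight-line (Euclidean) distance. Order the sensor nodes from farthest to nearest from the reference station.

Distance from the reference station at (19, 21) to each:
C (125, -104): 163.9
B (-77, 114): 133.7
A (-60, -13): 86.0

C, B, A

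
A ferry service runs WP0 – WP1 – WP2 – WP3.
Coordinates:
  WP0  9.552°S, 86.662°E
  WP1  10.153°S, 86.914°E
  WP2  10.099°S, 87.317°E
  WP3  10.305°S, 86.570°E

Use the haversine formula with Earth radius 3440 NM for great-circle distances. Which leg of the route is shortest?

Leg distances:
WP0→WP1: 39.0 NM
WP1→WP2: 24.0 NM
WP2→WP3: 45.8 NM
The shortest leg is WP1–WP2 at 24.0 NM.

WP1–WP2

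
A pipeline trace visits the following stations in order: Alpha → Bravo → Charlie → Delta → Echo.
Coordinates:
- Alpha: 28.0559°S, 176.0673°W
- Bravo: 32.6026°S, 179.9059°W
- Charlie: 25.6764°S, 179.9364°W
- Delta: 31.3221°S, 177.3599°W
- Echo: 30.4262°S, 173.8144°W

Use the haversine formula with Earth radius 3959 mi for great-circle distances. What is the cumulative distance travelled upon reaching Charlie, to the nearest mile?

Leg distances:
Alpha→Bravo: 388.7 mi  (cumulative 388.7 mi)
Bravo→Charlie: 478.6 mi  (cumulative 867.2 mi)
Cumulative distance at Charlie ≈ 867 mi.

867 mi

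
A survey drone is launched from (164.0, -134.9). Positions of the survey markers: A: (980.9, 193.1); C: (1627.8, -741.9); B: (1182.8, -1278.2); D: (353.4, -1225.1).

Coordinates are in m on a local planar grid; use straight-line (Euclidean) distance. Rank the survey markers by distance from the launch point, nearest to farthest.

Distance from the launch point at (164.0, -134.9) to each:
A (980.9, 193.1): 880.3 m
D (353.4, -1225.1): 1106.5 m
B (1182.8, -1278.2): 1531.4 m
C (1627.8, -741.9): 1584.7 m

A, D, B, C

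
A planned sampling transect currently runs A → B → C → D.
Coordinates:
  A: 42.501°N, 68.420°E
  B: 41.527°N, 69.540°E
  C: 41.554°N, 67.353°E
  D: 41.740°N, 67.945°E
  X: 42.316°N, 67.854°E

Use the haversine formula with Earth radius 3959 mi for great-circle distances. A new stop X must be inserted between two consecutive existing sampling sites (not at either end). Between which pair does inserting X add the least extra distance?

Added distance for inserting X between each consecutive pair:
A–B: 45.5 mi
B–C: 47.9 mi
C–D: 65.5 mi
Smallest added distance is 45.5 mi, inserting between A and B.

between A and B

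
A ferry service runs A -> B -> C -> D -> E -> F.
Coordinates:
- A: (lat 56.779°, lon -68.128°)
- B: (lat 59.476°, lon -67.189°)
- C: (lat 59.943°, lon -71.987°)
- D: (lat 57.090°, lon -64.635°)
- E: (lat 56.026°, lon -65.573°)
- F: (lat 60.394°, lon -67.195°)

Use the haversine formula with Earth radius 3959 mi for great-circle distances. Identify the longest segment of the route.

Leg distances:
A→B: 189.5 mi
B→C: 170.3 mi
C→D: 330.2 mi
D→E: 81.7 mi
E→F: 307.5 mi
The longest leg is C–D at 330.2 mi.

C–D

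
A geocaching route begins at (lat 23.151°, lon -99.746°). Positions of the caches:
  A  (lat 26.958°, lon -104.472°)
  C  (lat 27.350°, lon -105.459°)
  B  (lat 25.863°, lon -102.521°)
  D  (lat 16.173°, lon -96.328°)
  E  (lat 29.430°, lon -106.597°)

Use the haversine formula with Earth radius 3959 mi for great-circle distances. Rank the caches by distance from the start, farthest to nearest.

E, D, C, A, B

Computing each great-circle distance from (lat 23.151°, lon -99.746°):
E (lat 29.430°, lon -106.597°): 606.6 mi
D (lat 16.173°, lon -96.328°): 530.9 mi
C (lat 27.350°, lon -105.459°): 459.9 mi
A (lat 26.958°, lon -104.472°): 395.8 mi
B (lat 25.863°, lon -102.521°): 256.0 mi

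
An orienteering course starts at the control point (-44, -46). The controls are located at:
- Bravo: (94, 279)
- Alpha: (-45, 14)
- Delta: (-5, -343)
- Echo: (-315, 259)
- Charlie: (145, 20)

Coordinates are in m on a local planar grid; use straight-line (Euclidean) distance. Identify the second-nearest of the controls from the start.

Charlie

Distances from the start ((-44, -46)):
Alpha: 60.0 m
Charlie: 200.2 m
Delta: 299.5 m
Bravo: 353.1 m
Echo: 408.0 m
The second-nearest is Charlie at 200.2 m.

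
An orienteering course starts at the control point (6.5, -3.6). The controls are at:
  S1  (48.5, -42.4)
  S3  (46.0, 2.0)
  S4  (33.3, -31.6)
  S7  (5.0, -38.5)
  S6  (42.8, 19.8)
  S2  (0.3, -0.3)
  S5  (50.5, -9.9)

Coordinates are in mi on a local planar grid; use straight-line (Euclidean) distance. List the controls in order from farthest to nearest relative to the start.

S1, S5, S6, S3, S4, S7, S2

Distance from the start at (6.5, -3.6) to each:
S1 (48.5, -42.4): 57.2 mi
S5 (50.5, -9.9): 44.4 mi
S6 (42.8, 19.8): 43.2 mi
S3 (46.0, 2.0): 39.9 mi
S4 (33.3, -31.6): 38.8 mi
S7 (5.0, -38.5): 34.9 mi
S2 (0.3, -0.3): 7.0 mi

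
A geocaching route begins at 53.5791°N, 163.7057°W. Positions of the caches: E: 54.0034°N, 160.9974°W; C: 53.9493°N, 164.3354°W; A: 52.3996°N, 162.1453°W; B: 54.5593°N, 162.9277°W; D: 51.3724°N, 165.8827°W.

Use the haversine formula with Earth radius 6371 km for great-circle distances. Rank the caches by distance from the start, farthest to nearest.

Distances from the start:
D 51.3724°N, 165.8827°W: 286.2 km
E 54.0034°N, 160.9974°W: 184.0 km
A 52.3996°N, 162.1453°W: 167.7 km
B 54.5593°N, 162.9277°W: 120.2 km
C 53.9493°N, 164.3354°W: 58.4 km

D, E, A, B, C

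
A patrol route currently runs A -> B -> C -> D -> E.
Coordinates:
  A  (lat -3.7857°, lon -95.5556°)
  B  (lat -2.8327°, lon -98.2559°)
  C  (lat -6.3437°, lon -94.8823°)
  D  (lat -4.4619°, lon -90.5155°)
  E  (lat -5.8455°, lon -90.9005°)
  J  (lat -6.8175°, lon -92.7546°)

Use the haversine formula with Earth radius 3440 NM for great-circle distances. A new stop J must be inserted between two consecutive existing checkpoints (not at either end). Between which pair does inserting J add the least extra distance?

Added distance for inserting J between each consecutive pair:
A–B: 482.5 NM
B–C: 245.0 NM
C–D: 40.3 NM
D–E: 233.6 NM
Smallest added distance is 40.3 NM, inserting between C and D.

between C and D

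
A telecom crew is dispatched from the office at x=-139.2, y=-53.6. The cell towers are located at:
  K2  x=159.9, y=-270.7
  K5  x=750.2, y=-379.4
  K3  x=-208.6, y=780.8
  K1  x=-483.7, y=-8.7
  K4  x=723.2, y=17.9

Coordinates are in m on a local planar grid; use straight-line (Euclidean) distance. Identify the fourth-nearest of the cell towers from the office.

K4

Distances from the office (x=-139.2, y=-53.6):
K1: 347.4 m
K2: 369.6 m
K3: 837.3 m
K4: 865.4 m
K5: 947.2 m
The fourth-nearest is K4 at 865.4 m.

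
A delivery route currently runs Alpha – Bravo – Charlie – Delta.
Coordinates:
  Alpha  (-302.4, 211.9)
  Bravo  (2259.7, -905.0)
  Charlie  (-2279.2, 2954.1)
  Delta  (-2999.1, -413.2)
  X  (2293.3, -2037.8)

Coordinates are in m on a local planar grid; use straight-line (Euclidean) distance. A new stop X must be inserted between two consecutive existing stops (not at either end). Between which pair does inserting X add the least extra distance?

between Alpha and Bravo

Added distance for inserting X between each consecutive pair:
Alpha–Bravo: 1773.3 m
Bravo–Charlie: 1945.1 m
Charlie–Delta: 8862.3 m
Smallest added distance is 1773.3 m, inserting between Alpha and Bravo.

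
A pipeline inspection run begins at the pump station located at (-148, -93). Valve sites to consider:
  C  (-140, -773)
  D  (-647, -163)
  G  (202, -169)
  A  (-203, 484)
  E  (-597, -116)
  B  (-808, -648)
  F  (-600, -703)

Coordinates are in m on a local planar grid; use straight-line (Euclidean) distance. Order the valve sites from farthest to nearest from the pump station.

Distances from the pump station:
B (-808, -648): 862.3 m
F (-600, -703): 759.2 m
C (-140, -773): 680.0 m
A (-203, 484): 579.6 m
D (-647, -163): 503.9 m
E (-597, -116): 449.6 m
G (202, -169): 358.2 m

B, F, C, A, D, E, G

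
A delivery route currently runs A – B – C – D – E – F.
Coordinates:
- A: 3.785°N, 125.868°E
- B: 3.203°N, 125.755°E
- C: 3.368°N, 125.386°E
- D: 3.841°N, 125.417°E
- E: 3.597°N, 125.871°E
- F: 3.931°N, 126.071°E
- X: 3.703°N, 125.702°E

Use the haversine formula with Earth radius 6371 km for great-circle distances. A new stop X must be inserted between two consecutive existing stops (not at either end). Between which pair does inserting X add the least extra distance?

between D and E

Added distance for inserting X between each consecutive pair:
A–B: 10.5 km
B–C: 62.2 km
C–D: 33.6 km
D–E: 0.1 km
E–F: 27.0 km
Smallest added distance is 0.1 km, inserting between D and E.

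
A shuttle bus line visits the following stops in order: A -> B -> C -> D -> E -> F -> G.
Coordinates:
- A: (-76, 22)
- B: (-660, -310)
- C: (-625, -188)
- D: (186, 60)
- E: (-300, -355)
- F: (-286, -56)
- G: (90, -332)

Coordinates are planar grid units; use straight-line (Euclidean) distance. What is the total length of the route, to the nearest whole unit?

Leg distances:
A→B: 671.8  (cumulative 671.8)
B→C: 126.9  (cumulative 798.7)
C→D: 848.1  (cumulative 1646.8)
D→E: 639.1  (cumulative 2285.8)
E→F: 299.3  (cumulative 2585.2)
F→G: 466.4  (cumulative 3051.6)
Total route length ≈ 3052.

3052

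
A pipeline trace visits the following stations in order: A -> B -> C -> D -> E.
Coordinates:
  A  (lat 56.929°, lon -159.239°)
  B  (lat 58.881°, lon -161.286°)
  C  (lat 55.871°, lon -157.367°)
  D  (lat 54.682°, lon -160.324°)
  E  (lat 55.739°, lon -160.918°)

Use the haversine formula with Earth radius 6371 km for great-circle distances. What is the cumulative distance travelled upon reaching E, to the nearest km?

1010 km

Leg distances:
A→B: 248.4 km  (cumulative 248.4 km)
B→C: 408.8 km  (cumulative 657.2 km)
C→D: 229.2 km  (cumulative 886.4 km)
D→E: 123.4 km  (cumulative 1009.9 km)
Cumulative distance at E ≈ 1010 km.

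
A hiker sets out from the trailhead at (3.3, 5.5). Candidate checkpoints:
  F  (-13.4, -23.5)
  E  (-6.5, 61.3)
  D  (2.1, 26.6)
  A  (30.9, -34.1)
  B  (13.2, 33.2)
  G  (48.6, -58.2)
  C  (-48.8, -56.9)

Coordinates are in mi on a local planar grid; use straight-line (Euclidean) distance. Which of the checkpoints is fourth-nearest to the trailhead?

Distance to each, sorted:
D: 21.1 mi
B: 29.4 mi
F: 33.5 mi
A: 48.3 mi
E: 56.7 mi
G: 78.2 mi
C: 81.3 mi
The fourth-nearest is A at 48.3 mi.

A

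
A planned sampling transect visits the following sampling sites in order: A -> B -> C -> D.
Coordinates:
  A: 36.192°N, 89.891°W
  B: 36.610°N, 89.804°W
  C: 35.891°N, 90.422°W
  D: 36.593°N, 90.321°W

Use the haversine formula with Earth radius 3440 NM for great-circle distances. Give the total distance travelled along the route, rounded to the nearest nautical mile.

120 NM

Leg distances:
A→B: 25.4 NM  (cumulative 25.4 NM)
B→C: 52.5 NM  (cumulative 78.0 NM)
C→D: 42.4 NM  (cumulative 120.4 NM)
Total route length ≈ 120 NM.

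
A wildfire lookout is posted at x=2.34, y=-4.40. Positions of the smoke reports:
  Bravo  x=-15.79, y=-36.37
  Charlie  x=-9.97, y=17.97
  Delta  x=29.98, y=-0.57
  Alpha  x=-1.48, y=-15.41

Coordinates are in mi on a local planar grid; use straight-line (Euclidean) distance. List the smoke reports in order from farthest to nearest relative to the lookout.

Bravo, Delta, Charlie, Alpha

Distances from the lookout:
Bravo x=-15.79, y=-36.37: 36.8 mi
Delta x=29.98, y=-0.57: 27.9 mi
Charlie x=-9.97, y=17.97: 25.5 mi
Alpha x=-1.48, y=-15.41: 11.7 mi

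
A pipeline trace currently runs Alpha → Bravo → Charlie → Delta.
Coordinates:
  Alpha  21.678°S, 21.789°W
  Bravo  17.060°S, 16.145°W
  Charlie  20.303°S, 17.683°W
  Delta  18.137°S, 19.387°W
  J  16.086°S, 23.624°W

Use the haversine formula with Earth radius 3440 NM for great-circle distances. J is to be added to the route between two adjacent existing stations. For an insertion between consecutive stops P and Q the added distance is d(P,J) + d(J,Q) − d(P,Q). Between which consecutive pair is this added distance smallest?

Added distance for inserting J between each consecutive pair:
Alpha–Bravo: 362.8 NM
Bravo–Charlie: 643.8 NM
Charlie–Delta: 533.4 NM
Smallest added distance is 362.8 NM, inserting between Alpha and Bravo.

between Alpha and Bravo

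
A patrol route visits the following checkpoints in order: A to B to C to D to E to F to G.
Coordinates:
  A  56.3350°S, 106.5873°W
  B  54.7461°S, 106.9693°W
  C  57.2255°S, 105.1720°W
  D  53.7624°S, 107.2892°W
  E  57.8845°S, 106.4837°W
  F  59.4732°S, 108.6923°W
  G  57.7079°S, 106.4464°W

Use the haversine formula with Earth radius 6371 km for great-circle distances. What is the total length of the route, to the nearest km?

Leg distances:
A→B: 178.3 km  (cumulative 178.3 km)
B→C: 297.5 km  (cumulative 475.8 km)
C→D: 407.5 km  (cumulative 883.2 km)
D→E: 461.1 km  (cumulative 1344.3 km)
E→F: 217.9 km  (cumulative 1562.3 km)
F→G: 235.5 km  (cumulative 1797.8 km)
Total route length ≈ 1798 km.

1798 km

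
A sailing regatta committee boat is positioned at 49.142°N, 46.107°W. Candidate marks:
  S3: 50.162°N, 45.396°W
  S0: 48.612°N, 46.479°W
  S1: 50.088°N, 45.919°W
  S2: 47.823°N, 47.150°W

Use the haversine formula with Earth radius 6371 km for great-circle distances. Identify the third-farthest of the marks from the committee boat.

S1

Distance to each, sorted:
S2: 165.6 km
S3: 124.4 km
S1: 106.1 km
S0: 64.9 km
The third-farthest is S1 at 106.1 km.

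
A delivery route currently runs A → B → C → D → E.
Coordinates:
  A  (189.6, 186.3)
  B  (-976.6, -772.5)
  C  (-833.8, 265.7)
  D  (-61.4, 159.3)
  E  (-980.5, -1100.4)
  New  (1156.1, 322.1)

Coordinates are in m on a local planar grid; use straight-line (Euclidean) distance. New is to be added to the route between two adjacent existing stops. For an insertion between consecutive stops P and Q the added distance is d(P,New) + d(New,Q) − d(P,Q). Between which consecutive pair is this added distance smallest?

between A and B

Added distance for inserting New between each consecutive pair:
A–B: 1863.5 m
B–C: 3339.9 m
C–D: 2439.3 m
D–E: 2235.8 m
Smallest added distance is 1863.5 m, inserting between A and B.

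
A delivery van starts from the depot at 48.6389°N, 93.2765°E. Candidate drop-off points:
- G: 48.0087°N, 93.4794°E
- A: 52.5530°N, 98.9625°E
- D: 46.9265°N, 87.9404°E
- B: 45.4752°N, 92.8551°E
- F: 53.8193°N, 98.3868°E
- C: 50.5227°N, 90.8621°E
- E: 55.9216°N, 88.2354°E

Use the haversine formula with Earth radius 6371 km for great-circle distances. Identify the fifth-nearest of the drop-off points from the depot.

A

Distance to each, sorted:
G: 71.7 km
C: 272.3 km
B: 353.2 km
D: 441.7 km
A: 591.7 km
F: 676.7 km
E: 878.9 km
The fifth-nearest is A at 591.7 km.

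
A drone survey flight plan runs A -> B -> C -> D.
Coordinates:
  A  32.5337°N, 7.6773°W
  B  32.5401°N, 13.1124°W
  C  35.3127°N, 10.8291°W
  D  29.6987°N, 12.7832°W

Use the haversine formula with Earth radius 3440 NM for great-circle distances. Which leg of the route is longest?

C–D

Leg distances:
A→B: 275.1 NM
B→C: 201.6 NM
C→D: 351.3 NM
The longest leg is C–D at 351.3 NM.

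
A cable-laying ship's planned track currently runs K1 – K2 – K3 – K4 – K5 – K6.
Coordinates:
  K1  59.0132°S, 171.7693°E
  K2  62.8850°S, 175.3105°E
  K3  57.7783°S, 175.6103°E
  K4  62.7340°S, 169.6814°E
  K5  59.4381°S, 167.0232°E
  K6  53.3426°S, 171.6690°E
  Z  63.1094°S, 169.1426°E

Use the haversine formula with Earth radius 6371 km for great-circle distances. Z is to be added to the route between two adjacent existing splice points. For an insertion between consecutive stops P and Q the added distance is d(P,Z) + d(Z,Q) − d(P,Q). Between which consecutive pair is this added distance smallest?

between K4 and K5

Added distance for inserting Z between each consecutive pair:
K1–K2: 318.2 km
K2–K3: 434.3 km
K3–K4: 99.7 km
K4–K5: 80.2 km
K5–K6: 784.2 km
Smallest added distance is 80.2 km, inserting between K4 and K5.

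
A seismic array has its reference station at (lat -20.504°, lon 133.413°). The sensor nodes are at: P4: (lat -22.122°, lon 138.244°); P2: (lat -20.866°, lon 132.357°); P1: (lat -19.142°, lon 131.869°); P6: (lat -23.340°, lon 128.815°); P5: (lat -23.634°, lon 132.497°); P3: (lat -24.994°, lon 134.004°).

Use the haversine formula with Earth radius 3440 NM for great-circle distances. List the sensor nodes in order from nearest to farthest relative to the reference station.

P2, P1, P5, P3, P4, P6

Distance from the reference station at (lat -20.504°, lon 133.413°) to each:
P2 (lat -20.866°, lon 132.357°): 63.2 NM
P1 (lat -19.142°, lon 131.869°): 119.5 NM
P5 (lat -23.634°, lon 132.497°): 194.7 NM
P3 (lat -24.994°, lon 134.004°): 271.6 NM
P4 (lat -22.122°, lon 138.244°): 287.1 NM
P6 (lat -23.340°, lon 128.815°): 307.5 NM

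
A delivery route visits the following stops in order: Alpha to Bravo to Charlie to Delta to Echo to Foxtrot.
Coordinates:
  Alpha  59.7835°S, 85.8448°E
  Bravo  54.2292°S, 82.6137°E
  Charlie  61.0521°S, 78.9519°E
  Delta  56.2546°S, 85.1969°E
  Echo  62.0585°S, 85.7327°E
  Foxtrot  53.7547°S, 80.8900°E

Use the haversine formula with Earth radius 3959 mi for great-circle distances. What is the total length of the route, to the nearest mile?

2295 mi

Leg distances:
Alpha→Bravo: 402.5 mi  (cumulative 402.5 mi)
Bravo→Charlie: 490.3 mi  (cumulative 892.8 mi)
Charlie→Delta: 400.0 mi  (cumulative 1292.8 mi)
Delta→Echo: 401.5 mi  (cumulative 1694.2 mi)
Echo→Foxtrot: 600.3 mi  (cumulative 2294.5 mi)
Total route length ≈ 2295 mi.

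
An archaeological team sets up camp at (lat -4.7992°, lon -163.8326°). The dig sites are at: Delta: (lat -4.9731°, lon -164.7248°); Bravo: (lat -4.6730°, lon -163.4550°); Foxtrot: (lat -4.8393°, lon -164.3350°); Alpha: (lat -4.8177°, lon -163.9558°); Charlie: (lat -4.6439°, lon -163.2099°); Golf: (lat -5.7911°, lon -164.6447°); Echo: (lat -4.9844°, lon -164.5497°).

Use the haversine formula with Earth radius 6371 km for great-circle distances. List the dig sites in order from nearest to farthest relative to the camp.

Computing each great-circle distance from (lat -4.7992°, lon -163.8326°):
Alpha (lat -4.8177°, lon -163.9558°): 13.8 km
Bravo (lat -4.6730°, lon -163.4550°): 44.1 km
Foxtrot (lat -4.8393°, lon -164.3350°): 55.8 km
Charlie (lat -4.6439°, lon -163.2099°): 71.1 km
Echo (lat -4.9844°, lon -164.5497°): 82.1 km
Delta (lat -4.9731°, lon -164.7248°): 100.7 km
Golf (lat -5.7911°, lon -164.6447°): 142.3 km

Alpha, Bravo, Foxtrot, Charlie, Echo, Delta, Golf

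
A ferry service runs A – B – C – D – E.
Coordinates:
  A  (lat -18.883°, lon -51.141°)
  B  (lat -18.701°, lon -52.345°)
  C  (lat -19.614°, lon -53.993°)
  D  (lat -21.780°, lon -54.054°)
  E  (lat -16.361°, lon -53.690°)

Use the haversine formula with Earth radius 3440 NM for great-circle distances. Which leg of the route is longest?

D–E

Leg distances:
A→B: 69.3 NM
B→C: 108.4 NM
C→D: 130.1 NM
D→E: 326.0 NM
The longest leg is D–E at 326.0 NM.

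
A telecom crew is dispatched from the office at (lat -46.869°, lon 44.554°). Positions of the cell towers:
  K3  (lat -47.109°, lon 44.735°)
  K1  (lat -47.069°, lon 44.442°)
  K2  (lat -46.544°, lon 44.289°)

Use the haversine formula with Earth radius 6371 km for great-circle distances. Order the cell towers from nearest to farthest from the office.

K1, K3, K2

Computing each great-circle distance from (lat -46.869°, lon 44.554°):
K1 (lat -47.069°, lon 44.442°): 23.8 km
K3 (lat -47.109°, lon 44.735°): 30.0 km
K2 (lat -46.544°, lon 44.289°): 41.4 km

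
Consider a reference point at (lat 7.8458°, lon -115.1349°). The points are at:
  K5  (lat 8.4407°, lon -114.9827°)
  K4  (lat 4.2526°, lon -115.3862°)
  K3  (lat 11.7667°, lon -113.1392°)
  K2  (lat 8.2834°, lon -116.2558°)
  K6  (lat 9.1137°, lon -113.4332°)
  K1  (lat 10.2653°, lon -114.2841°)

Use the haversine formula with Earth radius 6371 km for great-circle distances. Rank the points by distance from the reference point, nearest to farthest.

Distance from the reference point at (lat 7.8458°, lon -115.1349°) to each:
K5 (lat 8.4407°, lon -114.9827°): 68.2 km
K2 (lat 8.2834°, lon -116.2558°): 132.7 km
K6 (lat 9.1137°, lon -113.4332°): 234.3 km
K1 (lat 10.2653°, lon -114.2841°): 284.8 km
K4 (lat 4.2526°, lon -115.3862°): 400.5 km
K3 (lat 11.7667°, lon -113.1392°): 487.7 km

K5, K2, K6, K1, K4, K3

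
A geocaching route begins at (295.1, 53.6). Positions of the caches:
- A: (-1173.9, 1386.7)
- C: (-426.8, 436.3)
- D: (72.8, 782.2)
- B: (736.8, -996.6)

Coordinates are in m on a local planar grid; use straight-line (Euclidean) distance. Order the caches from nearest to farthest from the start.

D, C, B, A

Distances from the start:
D (72.8, 782.2): 761.8 m
C (-426.8, 436.3): 817.1 m
B (736.8, -996.6): 1139.3 m
A (-1173.9, 1386.7): 1983.7 m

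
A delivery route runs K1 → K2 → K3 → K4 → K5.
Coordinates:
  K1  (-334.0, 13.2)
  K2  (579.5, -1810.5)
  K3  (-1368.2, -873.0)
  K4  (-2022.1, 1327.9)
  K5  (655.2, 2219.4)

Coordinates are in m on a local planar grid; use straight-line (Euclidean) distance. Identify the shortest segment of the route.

K1–K2

Leg distances:
K1→K2: 2039.7 m
K2→K3: 2161.6 m
K3→K4: 2296.0 m
K4→K5: 2821.8 m
The shortest leg is K1–K2 at 2039.7 m.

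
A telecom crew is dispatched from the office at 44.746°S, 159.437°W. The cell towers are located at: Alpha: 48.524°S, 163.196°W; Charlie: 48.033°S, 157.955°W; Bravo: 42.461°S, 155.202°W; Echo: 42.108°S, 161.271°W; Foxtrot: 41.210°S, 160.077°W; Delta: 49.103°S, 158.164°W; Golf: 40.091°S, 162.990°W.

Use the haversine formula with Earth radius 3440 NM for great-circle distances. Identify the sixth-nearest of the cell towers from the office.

Alpha

Distances from the office (44.746°S, 159.437°W):
Echo: 177.4 NM
Charlie: 206.7 NM
Foxtrot: 214.2 NM
Bravo: 229.6 NM
Delta: 266.7 NM
Alpha: 274.6 NM
Golf: 320.7 NM
The sixth-nearest is Alpha at 274.6 NM.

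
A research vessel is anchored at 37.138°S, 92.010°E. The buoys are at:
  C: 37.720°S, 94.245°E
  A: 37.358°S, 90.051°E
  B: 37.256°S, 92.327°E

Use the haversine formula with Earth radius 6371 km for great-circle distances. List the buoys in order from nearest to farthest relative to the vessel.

B, A, C

Distances from the vessel:
B 37.256°S, 92.327°E: 31.0 km
A 37.358°S, 90.051°E: 175.1 km
C 37.720°S, 94.245°E: 207.7 km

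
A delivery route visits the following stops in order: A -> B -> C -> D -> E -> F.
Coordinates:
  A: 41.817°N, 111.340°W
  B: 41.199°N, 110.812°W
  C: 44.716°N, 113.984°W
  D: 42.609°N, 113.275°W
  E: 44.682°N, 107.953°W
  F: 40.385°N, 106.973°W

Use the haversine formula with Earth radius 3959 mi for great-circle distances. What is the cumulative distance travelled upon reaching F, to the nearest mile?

Leg distances:
A→B: 50.7 mi  (cumulative 50.7 mi)
B→C: 291.1 mi  (cumulative 341.8 mi)
C→D: 149.8 mi  (cumulative 491.7 mi)
D→E: 302.1 mi  (cumulative 793.8 mi)
E→F: 301.1 mi  (cumulative 1094.8 mi)
Cumulative distance at F ≈ 1095 mi.

1095 mi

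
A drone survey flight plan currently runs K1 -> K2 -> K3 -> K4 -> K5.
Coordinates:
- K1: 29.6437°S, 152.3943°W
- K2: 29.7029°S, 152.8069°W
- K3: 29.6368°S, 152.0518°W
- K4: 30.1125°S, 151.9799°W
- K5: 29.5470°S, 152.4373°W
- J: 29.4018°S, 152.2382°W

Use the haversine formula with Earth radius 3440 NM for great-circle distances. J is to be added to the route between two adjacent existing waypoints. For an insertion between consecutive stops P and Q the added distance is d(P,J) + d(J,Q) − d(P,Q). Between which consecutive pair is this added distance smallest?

Added distance for inserting J between each consecutive pair:
K1–K2: 29.6 NM
K2–K3: 12.3 NM
K3–K4: 33.1 NM
K4–K5: 16.8 NM
Smallest added distance is 12.3 NM, inserting between K2 and K3.

between K2 and K3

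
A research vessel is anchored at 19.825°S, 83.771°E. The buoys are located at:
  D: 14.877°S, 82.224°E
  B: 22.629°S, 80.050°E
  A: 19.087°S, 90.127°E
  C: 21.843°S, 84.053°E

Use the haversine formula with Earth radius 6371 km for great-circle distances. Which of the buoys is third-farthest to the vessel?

B

Distances from the vessel (19.825°S, 83.771°E):
A: 671.4 km
D: 574.2 km
B: 495.9 km
C: 226.3 km
The third-farthest is B at 495.9 km.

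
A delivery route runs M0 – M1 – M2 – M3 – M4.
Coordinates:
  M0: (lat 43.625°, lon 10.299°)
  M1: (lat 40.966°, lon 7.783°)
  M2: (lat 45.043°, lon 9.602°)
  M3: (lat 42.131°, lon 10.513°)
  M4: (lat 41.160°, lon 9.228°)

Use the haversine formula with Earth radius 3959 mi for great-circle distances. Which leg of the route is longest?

Leg distances:
M0→M1: 224.2 mi
M1→M2: 296.3 mi
M2→M3: 206.3 mi
M3→M4: 94.4 mi
The longest leg is M1–M2 at 296.3 mi.

M1–M2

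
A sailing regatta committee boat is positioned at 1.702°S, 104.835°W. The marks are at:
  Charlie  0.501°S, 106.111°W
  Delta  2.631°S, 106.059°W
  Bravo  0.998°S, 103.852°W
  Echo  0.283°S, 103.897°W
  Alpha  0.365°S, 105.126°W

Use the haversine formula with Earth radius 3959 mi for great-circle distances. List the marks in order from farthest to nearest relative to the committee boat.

Distances from the committee boat:
Charlie 0.501°S, 106.111°W: 121.1 mi
Echo 0.283°S, 103.897°W: 117.5 mi
Delta 2.631°S, 106.059°W: 106.1 mi
Alpha 0.365°S, 105.126°W: 94.5 mi
Bravo 0.998°S, 103.852°W: 83.5 mi

Charlie, Echo, Delta, Alpha, Bravo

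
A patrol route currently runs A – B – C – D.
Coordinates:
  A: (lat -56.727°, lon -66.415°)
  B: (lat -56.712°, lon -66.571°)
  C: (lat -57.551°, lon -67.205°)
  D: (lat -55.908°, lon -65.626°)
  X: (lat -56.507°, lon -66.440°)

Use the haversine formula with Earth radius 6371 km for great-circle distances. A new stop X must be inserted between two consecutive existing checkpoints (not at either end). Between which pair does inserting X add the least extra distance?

Added distance for inserting X between each consecutive pair:
A–B: 39.0 km
B–C: 48.3 km
C–D: 1.9 km
Smallest added distance is 1.9 km, inserting between C and D.

between C and D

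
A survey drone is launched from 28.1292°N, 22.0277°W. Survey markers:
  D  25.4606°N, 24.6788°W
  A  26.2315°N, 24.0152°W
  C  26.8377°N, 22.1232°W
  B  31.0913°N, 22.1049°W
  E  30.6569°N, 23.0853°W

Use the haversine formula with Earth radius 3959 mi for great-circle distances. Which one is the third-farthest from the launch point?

E

Distances from the launch point (28.1292°N, 22.0277°W):
D: 246.4 mi
B: 204.7 mi
E: 185.9 mi
A: 179.2 mi
C: 89.4 mi
The third-farthest is E at 185.9 mi.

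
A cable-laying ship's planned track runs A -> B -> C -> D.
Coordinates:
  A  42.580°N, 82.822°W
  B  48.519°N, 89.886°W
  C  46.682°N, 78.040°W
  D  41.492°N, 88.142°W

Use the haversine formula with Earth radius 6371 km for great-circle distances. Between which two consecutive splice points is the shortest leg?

A–B

Leg distances:
A→B: 858.7 km
B→C: 910.4 km
C→D: 990.7 km
The shortest leg is A–B at 858.7 km.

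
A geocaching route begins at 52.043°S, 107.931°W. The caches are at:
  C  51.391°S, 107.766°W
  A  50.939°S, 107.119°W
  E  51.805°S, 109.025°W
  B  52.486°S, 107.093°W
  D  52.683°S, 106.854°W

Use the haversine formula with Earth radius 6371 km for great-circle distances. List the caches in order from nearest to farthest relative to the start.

C, B, E, D, A

Distance from the start at 52.043°S, 107.931°W to each:
C 51.391°S, 107.766°W: 73.4 km
B 52.486°S, 107.093°W: 75.4 km
E 51.805°S, 109.025°W: 79.6 km
D 52.683°S, 106.854°W: 102.0 km
A 50.939°S, 107.119°W: 135.0 km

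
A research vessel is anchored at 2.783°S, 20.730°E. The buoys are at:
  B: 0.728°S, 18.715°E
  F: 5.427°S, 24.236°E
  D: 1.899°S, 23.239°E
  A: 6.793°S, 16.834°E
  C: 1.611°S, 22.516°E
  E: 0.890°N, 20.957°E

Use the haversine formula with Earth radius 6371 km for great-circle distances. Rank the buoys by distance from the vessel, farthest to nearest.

Distances from the vessel:
A 6.793°S, 16.834°E: 620.6 km
F 5.427°S, 24.236°E: 487.5 km
E 0.890°N, 20.957°E: 409.2 km
B 0.728°S, 18.715°E: 319.9 km
D 1.899°S, 23.239°E: 295.6 km
C 1.611°S, 22.516°E: 237.4 km

A, F, E, B, D, C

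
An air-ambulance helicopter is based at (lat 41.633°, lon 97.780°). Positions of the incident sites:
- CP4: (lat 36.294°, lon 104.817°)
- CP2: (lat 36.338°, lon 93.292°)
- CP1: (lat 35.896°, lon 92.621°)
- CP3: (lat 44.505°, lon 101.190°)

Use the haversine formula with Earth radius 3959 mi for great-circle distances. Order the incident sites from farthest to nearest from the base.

CP4, CP1, CP2, CP3

Distance from the base at (lat 41.633°, lon 97.780°) to each:
CP4 (lat 36.294°, lon 104.817°): 527.9 mi
CP1 (lat 35.896°, lon 92.621°): 483.9 mi
CP2 (lat 36.338°, lon 93.292°): 438.0 mi
CP3 (lat 44.505°, lon 101.190°): 262.6 mi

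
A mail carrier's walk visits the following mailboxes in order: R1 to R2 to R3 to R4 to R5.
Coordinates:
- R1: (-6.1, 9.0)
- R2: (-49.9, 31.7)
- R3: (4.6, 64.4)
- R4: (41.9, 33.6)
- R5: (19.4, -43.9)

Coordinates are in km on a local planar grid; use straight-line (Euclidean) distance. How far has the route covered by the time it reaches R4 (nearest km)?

161 km

Leg distances:
R1→R2: 49.3 km  (cumulative 49.3 km)
R2→R3: 63.6 km  (cumulative 112.9 km)
R3→R4: 48.4 km  (cumulative 161.3 km)
Cumulative distance at R4 ≈ 161 km.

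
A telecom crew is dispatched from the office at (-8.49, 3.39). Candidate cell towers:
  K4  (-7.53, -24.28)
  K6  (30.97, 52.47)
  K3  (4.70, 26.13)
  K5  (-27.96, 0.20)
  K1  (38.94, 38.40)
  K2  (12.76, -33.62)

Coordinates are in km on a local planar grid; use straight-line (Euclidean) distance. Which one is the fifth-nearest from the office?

Distance to each, sorted:
K5: 19.7 km
K3: 26.3 km
K4: 27.7 km
K2: 42.7 km
K1: 59.0 km
K6: 63.0 km
The fifth-nearest is K1 at 59.0 km.

K1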